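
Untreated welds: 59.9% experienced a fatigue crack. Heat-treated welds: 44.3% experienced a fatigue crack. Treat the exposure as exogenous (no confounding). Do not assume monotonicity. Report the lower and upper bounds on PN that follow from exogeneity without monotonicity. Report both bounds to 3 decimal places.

p₁ = 0.599, p₀ = 0.443.
Under exogeneity alone the bounds on PN are max{0,(p₁−p₀)/p₁} ≤ PN ≤ min{1,(1−p₀)/p₁}.
  lower = (p₁ − p₀)/p₁ = 0.156 / 0.599 ≈ 0.2604
  upper = min{1, (1 − p₀)/p₁} = 0.557 / 0.599 ≈ 0.9299

0.260 ≤ PN ≤ 0.930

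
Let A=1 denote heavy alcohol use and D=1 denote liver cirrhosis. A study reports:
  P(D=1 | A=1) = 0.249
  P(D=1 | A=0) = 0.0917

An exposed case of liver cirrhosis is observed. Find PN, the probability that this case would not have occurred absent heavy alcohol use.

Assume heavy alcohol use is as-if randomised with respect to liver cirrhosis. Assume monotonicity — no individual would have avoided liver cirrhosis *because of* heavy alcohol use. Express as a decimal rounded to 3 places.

Let p₁ = 0.249, p₀ = 0.0917.
Under exogeneity and monotonicity, PN = (p₁ − p₀) / p₁.
PN = (0.249 − 0.0917) / 0.249 = 0.1573 / 0.249 ≈ 0.6317

PN ≈ 0.632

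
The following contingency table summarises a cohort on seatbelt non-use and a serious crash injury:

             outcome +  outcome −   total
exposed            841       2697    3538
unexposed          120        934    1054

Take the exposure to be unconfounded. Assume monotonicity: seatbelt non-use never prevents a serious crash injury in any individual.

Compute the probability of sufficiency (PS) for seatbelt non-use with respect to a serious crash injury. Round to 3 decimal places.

PS ≈ 0.140

p₁ = P(outcome | exposed) = 841/3538 = 0.2377
p₀ = P(outcome | unexposed) = 120/1054 = 0.11385
Under exogeneity and monotonicity, PS = (p₁ − p₀)/(1 − p₀).
PS = (0.2377 − 0.11385) / 0.88615 ≈ 0.1398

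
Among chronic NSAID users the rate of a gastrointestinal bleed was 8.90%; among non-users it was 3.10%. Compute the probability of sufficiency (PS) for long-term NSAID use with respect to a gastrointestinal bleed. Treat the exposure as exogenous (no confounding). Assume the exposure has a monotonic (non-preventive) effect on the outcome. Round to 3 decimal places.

PS ≈ 0.060

p₁ = 0.089, p₀ = 0.031.
Under exogeneity and monotonicity, PS = (p₁ − p₀) / (1 − p₀).
PS = (0.089 − 0.031) / (1 − 0.031) = 0.058 / 0.969 ≈ 0.0599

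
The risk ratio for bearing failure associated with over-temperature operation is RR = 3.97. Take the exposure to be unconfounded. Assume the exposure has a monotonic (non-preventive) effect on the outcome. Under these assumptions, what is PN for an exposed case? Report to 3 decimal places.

Under exogeneity and monotonicity, PN = (RR − 1) / RR = 1 − 1/RR.
PN = (3.97 − 1) / 3.97 = 2.97 / 3.97 ≈ 0.7481

PN ≈ 0.748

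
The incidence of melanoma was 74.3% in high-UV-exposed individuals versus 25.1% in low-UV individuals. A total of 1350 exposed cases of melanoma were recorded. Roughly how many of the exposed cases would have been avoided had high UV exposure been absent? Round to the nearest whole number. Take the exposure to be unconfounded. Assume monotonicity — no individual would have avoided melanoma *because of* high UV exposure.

p₁ = 0.743, p₀ = 0.251.
PN = (p₁ − p₀)/p₁ = (0.743 − 0.251) / 0.743 ≈ 0.66218.
Attributable cases ≈ PN × (exposed cases) = 0.66218 × 1350 ≈ 893.94.

about 894 cases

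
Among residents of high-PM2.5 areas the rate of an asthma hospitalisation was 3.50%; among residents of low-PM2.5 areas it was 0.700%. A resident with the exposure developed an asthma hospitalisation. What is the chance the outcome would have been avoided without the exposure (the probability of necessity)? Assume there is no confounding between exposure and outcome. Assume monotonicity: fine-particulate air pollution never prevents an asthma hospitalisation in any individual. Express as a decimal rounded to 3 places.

p₁ = 0.035, p₀ = 0.007.
Under exogeneity and monotonicity, PN = (p₁ − p₀) / p₁.
PN = (0.035 − 0.007) / 0.035 = 0.028 / 0.035 ≈ 0.8000

PN ≈ 0.800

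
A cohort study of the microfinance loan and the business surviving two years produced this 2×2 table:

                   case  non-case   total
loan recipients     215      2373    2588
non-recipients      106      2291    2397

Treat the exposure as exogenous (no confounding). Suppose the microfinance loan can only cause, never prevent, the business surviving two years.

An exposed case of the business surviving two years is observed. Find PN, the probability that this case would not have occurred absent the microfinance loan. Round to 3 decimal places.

PN ≈ 0.468

p₁ = P(outcome | exposed) = 215/2588 = 0.083076
p₀ = P(outcome | unexposed) = 106/2397 = 0.044222
Under exogeneity and monotonicity, PN = (p₁ − p₀)/p₁.
PN = (0.083076 − 0.044222) / 0.083076 ≈ 0.4677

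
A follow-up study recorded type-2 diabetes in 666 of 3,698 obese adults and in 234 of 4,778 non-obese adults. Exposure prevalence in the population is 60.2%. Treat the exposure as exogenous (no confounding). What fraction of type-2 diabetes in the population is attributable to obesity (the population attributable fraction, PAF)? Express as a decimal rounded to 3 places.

PAF ≈ 0.617

p₁ = P(outcome | exposed) = 666/3698 = 0.1801
p₀ = P(outcome | unexposed) = 234/4778 = 0.048974
Overall risk P(Y=1) = π·p₁ + (1−π)·p₀ = 0.602×0.1801 + 0.398×0.048974 = 0.12791.
Under exogeneity, PAF = [P(Y=1) − p₀] / P(Y=1).
PAF = (0.12791 − 0.048974) / 0.12791 ≈ 0.6171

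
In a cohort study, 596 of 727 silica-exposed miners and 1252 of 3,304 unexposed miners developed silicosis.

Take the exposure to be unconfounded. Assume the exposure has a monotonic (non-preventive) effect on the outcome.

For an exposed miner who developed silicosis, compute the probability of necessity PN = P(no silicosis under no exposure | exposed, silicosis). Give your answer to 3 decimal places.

PN ≈ 0.538

p₁ = P(outcome | exposed) = 596/727 = 0.81981
p₀ = P(outcome | unexposed) = 1252/3304 = 0.37893
Under exogeneity and monotonicity, PN = (p₁ − p₀) / p₁.
PN = (0.81981 − 0.37893) / 0.81981 = 0.44087 / 0.81981 ≈ 0.5378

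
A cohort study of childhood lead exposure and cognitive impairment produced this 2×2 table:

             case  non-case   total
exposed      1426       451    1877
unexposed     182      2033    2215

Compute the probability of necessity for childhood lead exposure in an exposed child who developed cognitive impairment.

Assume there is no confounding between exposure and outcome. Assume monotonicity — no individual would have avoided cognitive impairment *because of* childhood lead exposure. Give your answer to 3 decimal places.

p₁ = P(outcome | exposed) = 1426/1877 = 0.75972
p₀ = P(outcome | unexposed) = 182/2215 = 0.082167
Under exogeneity and monotonicity, PN = (p₁ − p₀) / p₁.
PN = (0.75972 − 0.082167) / 0.75972 = 0.67756 / 0.75972 ≈ 0.8918

PN ≈ 0.892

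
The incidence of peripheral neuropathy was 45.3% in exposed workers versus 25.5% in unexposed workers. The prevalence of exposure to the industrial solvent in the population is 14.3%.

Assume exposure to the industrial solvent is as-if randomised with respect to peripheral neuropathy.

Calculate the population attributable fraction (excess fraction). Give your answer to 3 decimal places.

PAF ≈ 0.100

p₁ = 0.453, p₀ = 0.255.
Overall risk P(Y=1) = π·p₁ + (1−π)·p₀ = 0.143×0.453 + 0.857×0.255 = 0.28331.
Under exogeneity, PAF = [P(Y=1) − p₀] / P(Y=1).
PAF = (0.28331 − 0.255) / 0.28331 ≈ 0.0999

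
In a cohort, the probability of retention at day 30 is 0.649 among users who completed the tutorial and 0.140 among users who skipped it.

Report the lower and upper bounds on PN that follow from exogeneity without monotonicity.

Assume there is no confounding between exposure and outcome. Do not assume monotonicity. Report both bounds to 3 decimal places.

Let p₁ = 0.649, p₀ = 0.14.
Under exogeneity alone the bounds on PN are max{0,(p₁−p₀)/p₁} ≤ PN ≤ min{1,(1−p₀)/p₁}.
  lower = (p₁ − p₀)/p₁ = 0.509 / 0.649 ≈ 0.7843
  upper = min{1, (1 − p₀)/p₁} = 0.86 / 0.649 ≈ 1.3251 → capped at 1

0.784 ≤ PN ≤ 1.000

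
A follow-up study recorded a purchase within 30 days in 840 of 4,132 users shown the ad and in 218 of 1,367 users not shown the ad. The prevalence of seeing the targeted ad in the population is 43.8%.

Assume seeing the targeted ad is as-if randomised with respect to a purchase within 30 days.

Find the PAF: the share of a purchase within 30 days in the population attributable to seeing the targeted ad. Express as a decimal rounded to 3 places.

p₁ = P(outcome | exposed) = 840/4132 = 0.20329
p₀ = P(outcome | unexposed) = 218/1367 = 0.15947
Overall risk P(Y=1) = π·p₁ + (1−π)·p₀ = 0.438×0.20329 + 0.562×0.15947 = 0.17867.
Under exogeneity, PAF = [P(Y=1) − p₀] / P(Y=1).
PAF = (0.17867 − 0.15947) / 0.17867 ≈ 0.1074

PAF ≈ 0.107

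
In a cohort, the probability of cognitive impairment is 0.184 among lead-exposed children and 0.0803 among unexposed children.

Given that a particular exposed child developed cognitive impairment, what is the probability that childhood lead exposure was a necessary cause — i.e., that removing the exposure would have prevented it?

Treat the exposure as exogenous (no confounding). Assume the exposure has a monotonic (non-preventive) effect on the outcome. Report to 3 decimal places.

PN ≈ 0.564

Let p₁ = 0.184, p₀ = 0.0803.
Under exogeneity and monotonicity, PN = (p₁ − p₀) / p₁.
PN = (0.184 − 0.0803) / 0.184 = 0.1037 / 0.184 ≈ 0.5636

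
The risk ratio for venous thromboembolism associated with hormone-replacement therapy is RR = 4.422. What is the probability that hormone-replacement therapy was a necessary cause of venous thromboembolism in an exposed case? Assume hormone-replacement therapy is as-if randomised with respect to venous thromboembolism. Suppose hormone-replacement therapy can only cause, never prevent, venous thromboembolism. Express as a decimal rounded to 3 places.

Under exogeneity and monotonicity, PN = (RR − 1) / RR = 1 − 1/RR.
PN = (4.422 − 1) / 4.422 = 3.422 / 4.422 ≈ 0.7739

PN ≈ 0.774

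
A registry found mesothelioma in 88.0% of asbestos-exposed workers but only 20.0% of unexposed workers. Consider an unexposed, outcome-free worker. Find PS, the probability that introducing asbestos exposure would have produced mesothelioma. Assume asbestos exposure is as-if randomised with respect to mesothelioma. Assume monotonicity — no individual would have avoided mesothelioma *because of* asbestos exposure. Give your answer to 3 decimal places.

p₁ = 0.88, p₀ = 0.2.
Under exogeneity and monotonicity, PS = (p₁ − p₀) / (1 − p₀).
PS = (0.88 − 0.2) / (1 − 0.2) = 0.68 / 0.8 ≈ 0.8500

PS ≈ 0.850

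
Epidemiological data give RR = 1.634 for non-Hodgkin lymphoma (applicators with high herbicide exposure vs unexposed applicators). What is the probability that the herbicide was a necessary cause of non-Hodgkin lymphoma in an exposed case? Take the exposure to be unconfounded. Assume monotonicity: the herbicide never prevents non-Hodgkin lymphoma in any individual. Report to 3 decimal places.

PN ≈ 0.388

Under exogeneity and monotonicity, PN = (RR − 1) / RR = 1 − 1/RR.
PN = (1.634 − 1) / 1.634 = 0.634 / 1.634 ≈ 0.3880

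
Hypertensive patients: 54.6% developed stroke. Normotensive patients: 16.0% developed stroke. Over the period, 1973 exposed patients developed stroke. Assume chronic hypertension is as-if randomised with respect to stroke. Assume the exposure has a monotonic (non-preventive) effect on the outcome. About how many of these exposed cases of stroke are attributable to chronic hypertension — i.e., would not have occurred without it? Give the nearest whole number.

about 1395 cases

p₁ = 0.546, p₀ = 0.16.
PN = (p₁ − p₀)/p₁ = (0.546 − 0.16) / 0.546 ≈ 0.70696.
Attributable cases ≈ PN × (exposed cases) = 0.70696 × 1973 ≈ 1394.83.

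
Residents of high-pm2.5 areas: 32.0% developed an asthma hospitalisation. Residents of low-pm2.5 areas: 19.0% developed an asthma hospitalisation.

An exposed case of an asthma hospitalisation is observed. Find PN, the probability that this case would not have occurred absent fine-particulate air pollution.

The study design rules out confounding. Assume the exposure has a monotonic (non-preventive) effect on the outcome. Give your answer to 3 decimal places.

PN ≈ 0.406

p₁ = 0.32, p₀ = 0.19.
Under exogeneity and monotonicity, PN = (p₁ − p₀) / p₁.
PN = (0.32 − 0.19) / 0.32 = 0.13 / 0.32 ≈ 0.4062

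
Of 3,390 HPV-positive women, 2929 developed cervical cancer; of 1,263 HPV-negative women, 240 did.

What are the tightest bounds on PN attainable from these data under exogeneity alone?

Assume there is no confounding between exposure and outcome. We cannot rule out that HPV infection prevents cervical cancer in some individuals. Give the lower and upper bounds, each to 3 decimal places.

0.780 ≤ PN ≤ 0.937

p₁ = P(outcome | exposed) = 2929/3390 = 0.86401
p₀ = P(outcome | unexposed) = 240/1263 = 0.19002
Under exogeneity alone the bounds on PN are max{0,(p₁−p₀)/p₁} ≤ PN ≤ min{1,(1−p₀)/p₁}.
  lower = (p₁ − p₀)/p₁ = 0.67399 / 0.86401 ≈ 0.7801
  upper = min{1, (1 − p₀)/p₁} = 0.80998 / 0.86401 ≈ 0.9375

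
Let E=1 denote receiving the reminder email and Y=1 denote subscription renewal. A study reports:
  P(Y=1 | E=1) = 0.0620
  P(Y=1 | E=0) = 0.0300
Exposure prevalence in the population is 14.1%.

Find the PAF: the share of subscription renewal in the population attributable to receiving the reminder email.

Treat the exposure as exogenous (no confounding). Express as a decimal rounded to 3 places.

Let p₁ = 0.062, p₀ = 0.03.
Overall risk P(Y=1) = π·p₁ + (1−π)·p₀ = 0.141×0.062 + 0.859×0.03 = 0.034512.
Under exogeneity, PAF = [P(Y=1) − p₀] / P(Y=1).
PAF = (0.034512 − 0.03) / 0.034512 ≈ 0.1307

PAF ≈ 0.131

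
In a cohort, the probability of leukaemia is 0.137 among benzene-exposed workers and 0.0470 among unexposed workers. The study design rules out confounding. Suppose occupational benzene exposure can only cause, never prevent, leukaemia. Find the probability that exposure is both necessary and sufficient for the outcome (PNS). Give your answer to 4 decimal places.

Let p₁ = 0.137, p₀ = 0.047.
Under exogeneity and monotonicity, PNS = p₁ − p₀.
PNS = 0.137 − 0.047 = 0.09

PNS ≈ 0.0900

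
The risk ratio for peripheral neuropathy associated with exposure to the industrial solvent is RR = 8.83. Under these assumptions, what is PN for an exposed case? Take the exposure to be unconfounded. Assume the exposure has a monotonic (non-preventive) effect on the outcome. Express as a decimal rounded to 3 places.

Under exogeneity and monotonicity, PN = (RR − 1) / RR = 1 − 1/RR.
PN = (8.83 − 1) / 8.83 = 7.83 / 8.83 ≈ 0.8867

PN ≈ 0.887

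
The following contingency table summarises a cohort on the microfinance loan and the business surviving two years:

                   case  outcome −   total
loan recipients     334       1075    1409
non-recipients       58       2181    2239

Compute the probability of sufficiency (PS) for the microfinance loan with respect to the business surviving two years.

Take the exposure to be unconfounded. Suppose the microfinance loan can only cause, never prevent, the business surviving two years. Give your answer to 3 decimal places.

PS ≈ 0.217

p₁ = P(outcome | exposed) = 334/1409 = 0.23705
p₀ = P(outcome | unexposed) = 58/2239 = 0.025904
Under exogeneity and monotonicity, PS = (p₁ − p₀)/(1 − p₀).
PS = (0.23705 − 0.025904) / 0.9741 ≈ 0.2168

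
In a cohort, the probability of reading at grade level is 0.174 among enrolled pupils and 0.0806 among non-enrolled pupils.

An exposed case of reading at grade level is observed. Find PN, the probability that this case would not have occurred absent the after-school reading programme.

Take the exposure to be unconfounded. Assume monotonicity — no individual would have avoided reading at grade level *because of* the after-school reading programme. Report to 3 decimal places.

Let p₁ = 0.174, p₀ = 0.0806.
Under exogeneity and monotonicity, PN = (p₁ − p₀) / p₁.
PN = (0.174 − 0.0806) / 0.174 = 0.0934 / 0.174 ≈ 0.5368

PN ≈ 0.537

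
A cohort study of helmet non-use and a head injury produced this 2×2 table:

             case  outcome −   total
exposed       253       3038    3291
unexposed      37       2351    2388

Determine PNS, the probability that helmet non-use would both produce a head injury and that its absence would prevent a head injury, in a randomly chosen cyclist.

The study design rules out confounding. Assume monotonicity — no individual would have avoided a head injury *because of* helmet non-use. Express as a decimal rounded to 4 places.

PNS ≈ 0.0614

p₁ = P(outcome | exposed) = 253/3291 = 0.076876
p₀ = P(outcome | unexposed) = 37/2388 = 0.015494
Under exogeneity and monotonicity, PNS = p₁ − p₀.
PNS = 0.076876 − 0.015494 = 0.061382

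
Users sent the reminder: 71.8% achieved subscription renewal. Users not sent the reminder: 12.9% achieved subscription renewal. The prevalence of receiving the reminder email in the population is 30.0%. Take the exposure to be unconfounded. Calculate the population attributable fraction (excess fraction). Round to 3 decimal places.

p₁ = 0.718, p₀ = 0.129.
Overall risk P(Y=1) = π·p₁ + (1−π)·p₀ = 0.3×0.718 + 0.7×0.129 = 0.3057.
Under exogeneity, PAF = [P(Y=1) − p₀] / P(Y=1).
PAF = (0.3057 − 0.129) / 0.3057 ≈ 0.5780

PAF ≈ 0.578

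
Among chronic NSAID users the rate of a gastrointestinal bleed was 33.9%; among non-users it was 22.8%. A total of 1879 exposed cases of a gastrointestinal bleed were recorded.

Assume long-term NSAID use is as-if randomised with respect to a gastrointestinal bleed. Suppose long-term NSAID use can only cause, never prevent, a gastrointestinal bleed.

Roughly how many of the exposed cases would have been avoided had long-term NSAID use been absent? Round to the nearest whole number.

p₁ = 0.339, p₀ = 0.228.
PN = (p₁ − p₀)/p₁ = (0.339 − 0.228) / 0.339 ≈ 0.32743.
Attributable cases ≈ PN × (exposed cases) = 0.32743 × 1879 ≈ 615.25.

about 615 cases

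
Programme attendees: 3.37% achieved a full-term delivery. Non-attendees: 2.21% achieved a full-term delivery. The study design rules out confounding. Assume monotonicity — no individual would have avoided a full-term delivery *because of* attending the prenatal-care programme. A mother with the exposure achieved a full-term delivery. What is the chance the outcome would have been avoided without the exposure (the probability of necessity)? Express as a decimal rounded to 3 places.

PN ≈ 0.344

p₁ = 0.0337, p₀ = 0.0221.
Under exogeneity and monotonicity, PN = (p₁ − p₀) / p₁.
PN = (0.0337 − 0.0221) / 0.0337 = 0.0116 / 0.0337 ≈ 0.3442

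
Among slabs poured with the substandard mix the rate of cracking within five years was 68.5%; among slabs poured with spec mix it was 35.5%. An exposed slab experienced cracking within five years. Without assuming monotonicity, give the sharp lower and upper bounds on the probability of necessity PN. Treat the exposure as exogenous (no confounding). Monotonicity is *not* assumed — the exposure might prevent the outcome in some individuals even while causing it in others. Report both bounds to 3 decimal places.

0.482 ≤ PN ≤ 0.942

p₁ = 0.685, p₀ = 0.355.
Under exogeneity alone the bounds on PN are max{0,(p₁−p₀)/p₁} ≤ PN ≤ min{1,(1−p₀)/p₁}.
  lower = (p₁ − p₀)/p₁ = 0.33 / 0.685 ≈ 0.4818
  upper = min{1, (1 − p₀)/p₁} = 0.645 / 0.685 ≈ 0.9416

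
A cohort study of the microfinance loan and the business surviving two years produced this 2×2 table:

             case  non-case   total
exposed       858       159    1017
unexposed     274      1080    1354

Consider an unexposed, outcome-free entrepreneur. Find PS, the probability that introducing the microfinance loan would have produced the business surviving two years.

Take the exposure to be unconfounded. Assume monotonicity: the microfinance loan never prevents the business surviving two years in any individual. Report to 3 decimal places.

p₁ = P(outcome | exposed) = 858/1017 = 0.84366
p₀ = P(outcome | unexposed) = 274/1354 = 0.20236
Under exogeneity and monotonicity, PS = (p₁ − p₀)/(1 − p₀).
PS = (0.84366 − 0.20236) / 0.79764 ≈ 0.8040

PS ≈ 0.804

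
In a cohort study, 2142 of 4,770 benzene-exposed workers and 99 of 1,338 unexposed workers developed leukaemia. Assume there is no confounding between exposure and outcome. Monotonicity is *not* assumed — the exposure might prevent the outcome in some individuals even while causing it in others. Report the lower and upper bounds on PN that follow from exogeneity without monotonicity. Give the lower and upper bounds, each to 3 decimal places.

0.835 ≤ PN ≤ 1.000

p₁ = P(outcome | exposed) = 2142/4770 = 0.44906
p₀ = P(outcome | unexposed) = 99/1338 = 0.073991
Under exogeneity alone the bounds on PN are max{0,(p₁−p₀)/p₁} ≤ PN ≤ min{1,(1−p₀)/p₁}.
  lower = (p₁ − p₀)/p₁ = 0.37507 / 0.44906 ≈ 0.8352
  upper = min{1, (1 − p₀)/p₁} = 0.92601 / 0.44906 ≈ 2.0621 → capped at 1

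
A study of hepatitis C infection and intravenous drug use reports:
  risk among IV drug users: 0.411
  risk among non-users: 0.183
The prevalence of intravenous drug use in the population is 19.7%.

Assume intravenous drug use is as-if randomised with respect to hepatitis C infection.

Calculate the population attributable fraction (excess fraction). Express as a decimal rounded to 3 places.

Let p₁ = 0.411, p₀ = 0.183.
Overall risk P(Y=1) = π·p₁ + (1−π)·p₀ = 0.197×0.411 + 0.803×0.183 = 0.22792.
Under exogeneity, PAF = [P(Y=1) − p₀] / P(Y=1).
PAF = (0.22792 − 0.183) / 0.22792 ≈ 0.1971

PAF ≈ 0.197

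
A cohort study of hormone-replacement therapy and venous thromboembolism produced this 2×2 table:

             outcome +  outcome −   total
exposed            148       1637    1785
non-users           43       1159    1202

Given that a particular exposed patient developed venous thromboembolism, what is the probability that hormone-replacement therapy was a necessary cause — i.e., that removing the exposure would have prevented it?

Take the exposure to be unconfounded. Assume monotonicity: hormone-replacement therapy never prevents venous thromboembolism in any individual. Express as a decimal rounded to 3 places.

PN ≈ 0.569

p₁ = P(outcome | exposed) = 148/1785 = 0.082913
p₀ = P(outcome | unexposed) = 43/1202 = 0.035774
Under exogeneity and monotonicity, PN = (p₁ − p₀) / p₁.
PN = (0.082913 − 0.035774) / 0.082913 = 0.047139 / 0.082913 ≈ 0.5685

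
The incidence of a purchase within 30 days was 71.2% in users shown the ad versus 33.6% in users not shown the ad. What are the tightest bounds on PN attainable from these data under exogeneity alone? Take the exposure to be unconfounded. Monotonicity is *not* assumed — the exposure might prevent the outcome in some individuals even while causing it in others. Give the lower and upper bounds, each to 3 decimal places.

p₁ = 0.712, p₀ = 0.336.
Under exogeneity alone the bounds on PN are max{0,(p₁−p₀)/p₁} ≤ PN ≤ min{1,(1−p₀)/p₁}.
  lower = (p₁ − p₀)/p₁ = 0.376 / 0.712 ≈ 0.5281
  upper = min{1, (1 − p₀)/p₁} = 0.664 / 0.712 ≈ 0.9326

0.528 ≤ PN ≤ 0.933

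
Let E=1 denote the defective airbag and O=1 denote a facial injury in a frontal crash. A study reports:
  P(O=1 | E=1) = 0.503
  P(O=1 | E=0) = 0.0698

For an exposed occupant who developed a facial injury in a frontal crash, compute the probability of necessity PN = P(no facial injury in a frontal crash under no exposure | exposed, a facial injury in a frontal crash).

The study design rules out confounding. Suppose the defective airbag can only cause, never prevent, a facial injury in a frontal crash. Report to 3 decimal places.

Let p₁ = 0.503, p₀ = 0.0698.
Under exogeneity and monotonicity, PN = (p₁ − p₀) / p₁.
PN = (0.503 − 0.0698) / 0.503 = 0.4332 / 0.503 ≈ 0.8612

PN ≈ 0.861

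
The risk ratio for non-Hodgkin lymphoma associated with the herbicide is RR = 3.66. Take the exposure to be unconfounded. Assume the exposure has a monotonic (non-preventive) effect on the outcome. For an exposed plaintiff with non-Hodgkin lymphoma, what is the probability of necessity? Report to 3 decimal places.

PN ≈ 0.727

Under exogeneity and monotonicity, PN = (RR − 1) / RR = 1 − 1/RR.
PN = (3.66 − 1) / 3.66 = 2.66 / 3.66 ≈ 0.7268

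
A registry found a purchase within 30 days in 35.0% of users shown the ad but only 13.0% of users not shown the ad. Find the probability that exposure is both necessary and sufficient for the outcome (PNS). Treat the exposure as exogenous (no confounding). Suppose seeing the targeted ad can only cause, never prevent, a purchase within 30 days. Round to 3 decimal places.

PNS ≈ 0.220

p₁ = 0.35, p₀ = 0.13.
Under exogeneity and monotonicity, PNS = p₁ − p₀.
PNS = 0.35 − 0.13 = 0.22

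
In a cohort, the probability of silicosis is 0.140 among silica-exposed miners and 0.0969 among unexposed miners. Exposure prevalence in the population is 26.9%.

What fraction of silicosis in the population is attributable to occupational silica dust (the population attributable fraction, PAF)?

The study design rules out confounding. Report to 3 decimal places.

Let p₁ = 0.14, p₀ = 0.0969.
Overall risk P(Y=1) = π·p₁ + (1−π)·p₀ = 0.269×0.14 + 0.731×0.0969 = 0.10849.
Under exogeneity, PAF = [P(Y=1) − p₀] / P(Y=1).
PAF = (0.10849 − 0.0969) / 0.10849 ≈ 0.1069

PAF ≈ 0.107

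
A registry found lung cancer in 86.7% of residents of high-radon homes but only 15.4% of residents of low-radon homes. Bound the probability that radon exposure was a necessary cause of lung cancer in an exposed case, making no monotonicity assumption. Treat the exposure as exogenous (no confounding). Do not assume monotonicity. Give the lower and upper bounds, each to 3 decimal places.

0.822 ≤ PN ≤ 0.976

p₁ = 0.867, p₀ = 0.154.
Under exogeneity alone the bounds on PN are max{0,(p₁−p₀)/p₁} ≤ PN ≤ min{1,(1−p₀)/p₁}.
  lower = (p₁ − p₀)/p₁ = 0.713 / 0.867 ≈ 0.8224
  upper = min{1, (1 − p₀)/p₁} = 0.846 / 0.867 ≈ 0.9758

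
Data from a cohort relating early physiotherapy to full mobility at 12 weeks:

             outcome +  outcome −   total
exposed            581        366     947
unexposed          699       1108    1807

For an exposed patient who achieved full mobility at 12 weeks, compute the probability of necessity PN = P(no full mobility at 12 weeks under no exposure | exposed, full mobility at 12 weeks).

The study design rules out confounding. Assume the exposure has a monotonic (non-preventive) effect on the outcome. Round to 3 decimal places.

PN ≈ 0.369

p₁ = P(outcome | exposed) = 581/947 = 0.61352
p₀ = P(outcome | unexposed) = 699/1807 = 0.38683
Under exogeneity and monotonicity, PN = (p₁ − p₀)/p₁.
PN = (0.61352 − 0.38683) / 0.61352 ≈ 0.3695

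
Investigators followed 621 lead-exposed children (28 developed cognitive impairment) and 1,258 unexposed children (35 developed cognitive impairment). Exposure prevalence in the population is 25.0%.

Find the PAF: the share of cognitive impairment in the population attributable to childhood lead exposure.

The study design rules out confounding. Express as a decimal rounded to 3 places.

p₁ = P(outcome | exposed) = 28/621 = 0.045089
p₀ = P(outcome | unexposed) = 35/1258 = 0.027822
Overall risk P(Y=1) = π·p₁ + (1−π)·p₀ = 0.25×0.045089 + 0.75×0.027822 = 0.032139.
Under exogeneity, PAF = [P(Y=1) − p₀] / P(Y=1).
PAF = (0.032139 − 0.027822) / 0.032139 ≈ 0.1343

PAF ≈ 0.134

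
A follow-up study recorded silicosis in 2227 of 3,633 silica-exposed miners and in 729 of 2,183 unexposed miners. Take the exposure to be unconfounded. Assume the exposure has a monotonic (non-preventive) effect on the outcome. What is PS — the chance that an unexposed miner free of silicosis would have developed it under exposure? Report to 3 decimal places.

PS ≈ 0.419

p₁ = P(outcome | exposed) = 2227/3633 = 0.61299
p₀ = P(outcome | unexposed) = 729/2183 = 0.33394
Under exogeneity and monotonicity, PS = (p₁ − p₀) / (1 − p₀).
PS = (0.61299 − 0.33394) / (1 − 0.33394) = 0.27905 / 0.66606 ≈ 0.4190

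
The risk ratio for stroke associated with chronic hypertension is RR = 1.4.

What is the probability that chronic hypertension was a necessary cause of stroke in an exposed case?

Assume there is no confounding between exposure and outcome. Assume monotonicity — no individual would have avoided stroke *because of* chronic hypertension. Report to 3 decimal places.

Under exogeneity and monotonicity, PN = (RR − 1) / RR = 1 − 1/RR.
PN = (1.4 − 1) / 1.4 = 0.4 / 1.4 ≈ 0.2857

PN ≈ 0.286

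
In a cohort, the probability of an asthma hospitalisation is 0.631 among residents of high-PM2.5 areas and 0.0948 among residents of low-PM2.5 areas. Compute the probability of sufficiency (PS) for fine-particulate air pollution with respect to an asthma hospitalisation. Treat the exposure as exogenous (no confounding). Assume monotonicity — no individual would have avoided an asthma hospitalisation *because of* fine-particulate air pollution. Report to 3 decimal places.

PS ≈ 0.592

Let p₁ = 0.631, p₀ = 0.0948.
Under exogeneity and monotonicity, PS = (p₁ − p₀) / (1 − p₀).
PS = (0.631 − 0.0948) / (1 − 0.0948) = 0.5362 / 0.9052 ≈ 0.5924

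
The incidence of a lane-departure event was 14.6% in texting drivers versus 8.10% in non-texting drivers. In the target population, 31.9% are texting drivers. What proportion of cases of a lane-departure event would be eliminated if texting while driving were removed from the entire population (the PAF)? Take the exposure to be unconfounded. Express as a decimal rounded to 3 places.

PAF ≈ 0.204

p₁ = 0.146, p₀ = 0.081.
Overall risk P(Y=1) = π·p₁ + (1−π)·p₀ = 0.319×0.146 + 0.681×0.081 = 0.10174.
Under exogeneity, PAF = [P(Y=1) − p₀] / P(Y=1).
PAF = (0.10174 − 0.081) / 0.10174 ≈ 0.2038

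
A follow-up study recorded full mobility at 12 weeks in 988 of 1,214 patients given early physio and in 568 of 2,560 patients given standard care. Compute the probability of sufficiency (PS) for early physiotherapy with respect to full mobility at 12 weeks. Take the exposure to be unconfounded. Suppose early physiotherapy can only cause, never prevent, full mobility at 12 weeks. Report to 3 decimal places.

PS ≈ 0.761

p₁ = P(outcome | exposed) = 988/1214 = 0.81384
p₀ = P(outcome | unexposed) = 568/2560 = 0.22187
Under exogeneity and monotonicity, PS = (p₁ − p₀) / (1 − p₀).
PS = (0.81384 − 0.22187) / (1 − 0.22187) = 0.59196 / 0.77812 ≈ 0.7608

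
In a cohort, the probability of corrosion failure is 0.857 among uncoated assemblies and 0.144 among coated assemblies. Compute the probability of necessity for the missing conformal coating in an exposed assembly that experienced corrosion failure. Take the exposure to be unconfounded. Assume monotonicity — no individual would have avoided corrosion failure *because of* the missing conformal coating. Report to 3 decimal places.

Let p₁ = 0.857, p₀ = 0.144.
Under exogeneity and monotonicity, PN = (p₁ − p₀) / p₁.
PN = (0.857 − 0.144) / 0.857 = 0.713 / 0.857 ≈ 0.8320

PN ≈ 0.832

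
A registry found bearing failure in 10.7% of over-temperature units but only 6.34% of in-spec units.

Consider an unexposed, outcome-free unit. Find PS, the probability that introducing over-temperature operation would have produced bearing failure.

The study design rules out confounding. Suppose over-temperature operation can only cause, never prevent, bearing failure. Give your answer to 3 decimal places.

p₁ = 0.107, p₀ = 0.0634.
Under exogeneity and monotonicity, PS = (p₁ − p₀) / (1 − p₀).
PS = (0.107 − 0.0634) / (1 − 0.0634) = 0.0436 / 0.9366 ≈ 0.0466

PS ≈ 0.047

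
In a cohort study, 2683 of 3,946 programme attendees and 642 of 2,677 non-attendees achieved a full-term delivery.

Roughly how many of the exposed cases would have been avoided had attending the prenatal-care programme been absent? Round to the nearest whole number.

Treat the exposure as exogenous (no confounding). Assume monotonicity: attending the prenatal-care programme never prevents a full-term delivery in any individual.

p₁ = P(outcome | exposed) = 2683/3946 = 0.67993
p₀ = P(outcome | unexposed) = 642/2677 = 0.23982
PN = (p₁ − p₀)/p₁ = (0.67993 − 0.23982) / 0.67993 ≈ 0.64729.
Attributable cases ≈ PN × (exposed cases) = 0.64729 × 2683 ≈ 1736.67.

about 1737 cases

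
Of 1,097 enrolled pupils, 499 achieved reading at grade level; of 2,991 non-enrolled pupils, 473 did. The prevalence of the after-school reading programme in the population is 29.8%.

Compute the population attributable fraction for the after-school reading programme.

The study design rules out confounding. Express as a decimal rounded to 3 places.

PAF ≈ 0.359

p₁ = P(outcome | exposed) = 499/1097 = 0.45488
p₀ = P(outcome | unexposed) = 473/2991 = 0.15814
Overall risk P(Y=1) = π·p₁ + (1−π)·p₀ = 0.298×0.45488 + 0.702×0.15814 = 0.24657.
Under exogeneity, PAF = [P(Y=1) − p₀] / P(Y=1).
PAF = (0.24657 − 0.15814) / 0.24657 ≈ 0.3586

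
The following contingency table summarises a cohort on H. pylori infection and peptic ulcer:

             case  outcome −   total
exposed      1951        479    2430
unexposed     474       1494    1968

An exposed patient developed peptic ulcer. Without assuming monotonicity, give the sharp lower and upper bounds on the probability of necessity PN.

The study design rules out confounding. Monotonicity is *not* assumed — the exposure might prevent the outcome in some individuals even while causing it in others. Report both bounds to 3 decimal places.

p₁ = P(outcome | exposed) = 1951/2430 = 0.80288
p₀ = P(outcome | unexposed) = 474/1968 = 0.24085
Under exogeneity alone the bounds on PN are max{0,(p₁−p₀)/p₁} ≤ PN ≤ min{1,(1−p₀)/p₁}.
  lower = (p₁ − p₀)/p₁ = 0.56203 / 0.80288 ≈ 0.7000
  upper = min{1, (1 − p₀)/p₁} = 0.75915 / 0.80288 ≈ 0.9455

0.700 ≤ PN ≤ 0.946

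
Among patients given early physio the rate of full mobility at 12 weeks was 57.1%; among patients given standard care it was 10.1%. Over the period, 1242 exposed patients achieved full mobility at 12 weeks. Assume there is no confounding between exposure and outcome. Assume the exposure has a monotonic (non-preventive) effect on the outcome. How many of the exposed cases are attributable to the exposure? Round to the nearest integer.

about 1022 cases

p₁ = 0.571, p₀ = 0.101.
PN = (p₁ − p₀)/p₁ = (0.571 − 0.101) / 0.571 ≈ 0.82312.
Attributable cases ≈ PN × (exposed cases) = 0.82312 × 1242 ≈ 1022.31.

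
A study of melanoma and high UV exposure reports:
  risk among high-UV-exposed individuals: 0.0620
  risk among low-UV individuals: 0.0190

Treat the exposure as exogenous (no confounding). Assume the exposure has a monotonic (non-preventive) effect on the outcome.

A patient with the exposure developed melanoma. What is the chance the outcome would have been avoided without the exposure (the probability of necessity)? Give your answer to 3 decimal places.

Let p₁ = 0.062, p₀ = 0.019.
Under exogeneity and monotonicity, PN = (p₁ − p₀) / p₁.
PN = (0.062 − 0.019) / 0.062 = 0.043 / 0.062 ≈ 0.6935

PN ≈ 0.694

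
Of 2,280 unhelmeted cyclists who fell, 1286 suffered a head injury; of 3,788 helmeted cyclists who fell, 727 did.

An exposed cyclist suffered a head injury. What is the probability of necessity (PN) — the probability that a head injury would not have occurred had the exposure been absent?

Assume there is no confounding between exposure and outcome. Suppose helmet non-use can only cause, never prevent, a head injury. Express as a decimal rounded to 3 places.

PN ≈ 0.660

p₁ = P(outcome | exposed) = 1286/2280 = 0.56404
p₀ = P(outcome | unexposed) = 727/3788 = 0.19192
Under exogeneity and monotonicity, PN = (p₁ − p₀) / p₁.
PN = (0.56404 − 0.19192) / 0.56404 = 0.37211 / 0.56404 ≈ 0.6597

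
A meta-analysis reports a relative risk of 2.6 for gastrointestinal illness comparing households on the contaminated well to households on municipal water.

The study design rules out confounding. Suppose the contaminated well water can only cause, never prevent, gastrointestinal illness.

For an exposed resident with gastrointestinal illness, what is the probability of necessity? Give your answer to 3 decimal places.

PN ≈ 0.615

Under exogeneity and monotonicity, PN = (RR − 1) / RR = 1 − 1/RR.
PN = (2.6 − 1) / 2.6 = 1.6 / 2.6 ≈ 0.6154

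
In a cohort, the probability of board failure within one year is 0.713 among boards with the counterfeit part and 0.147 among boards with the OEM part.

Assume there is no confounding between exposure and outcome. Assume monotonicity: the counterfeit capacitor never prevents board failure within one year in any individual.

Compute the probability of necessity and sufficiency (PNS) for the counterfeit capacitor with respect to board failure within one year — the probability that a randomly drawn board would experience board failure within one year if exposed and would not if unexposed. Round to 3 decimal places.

Let p₁ = 0.713, p₀ = 0.147.
Under exogeneity and monotonicity, PNS = p₁ − p₀.
PNS = 0.713 − 0.147 = 0.566

PNS ≈ 0.566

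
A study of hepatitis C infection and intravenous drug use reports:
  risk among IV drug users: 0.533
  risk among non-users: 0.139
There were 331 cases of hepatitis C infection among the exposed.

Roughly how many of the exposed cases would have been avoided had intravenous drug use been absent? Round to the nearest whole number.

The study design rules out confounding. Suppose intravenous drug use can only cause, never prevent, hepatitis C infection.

about 245 cases

Let p₁ = 0.533, p₀ = 0.139.
PN = (p₁ − p₀)/p₁ = (0.533 − 0.139) / 0.533 ≈ 0.73921.
Attributable cases ≈ PN × (exposed cases) = 0.73921 × 331 ≈ 244.68.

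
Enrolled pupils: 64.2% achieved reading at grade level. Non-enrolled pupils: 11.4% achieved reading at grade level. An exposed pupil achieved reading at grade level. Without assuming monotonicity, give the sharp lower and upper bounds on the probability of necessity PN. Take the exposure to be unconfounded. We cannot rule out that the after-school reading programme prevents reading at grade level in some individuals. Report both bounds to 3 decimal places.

0.822 ≤ PN ≤ 1.000

p₁ = 0.642, p₀ = 0.114.
Under exogeneity alone the bounds on PN are max{0,(p₁−p₀)/p₁} ≤ PN ≤ min{1,(1−p₀)/p₁}.
  lower = (p₁ − p₀)/p₁ = 0.528 / 0.642 ≈ 0.8224
  upper = min{1, (1 − p₀)/p₁} = 0.886 / 0.642 ≈ 1.3801 → capped at 1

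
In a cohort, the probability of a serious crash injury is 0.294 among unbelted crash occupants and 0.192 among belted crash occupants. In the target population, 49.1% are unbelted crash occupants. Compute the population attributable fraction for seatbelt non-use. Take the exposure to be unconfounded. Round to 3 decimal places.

PAF ≈ 0.207

Let p₁ = 0.294, p₀ = 0.192.
Overall risk P(Y=1) = π·p₁ + (1−π)·p₀ = 0.491×0.294 + 0.509×0.192 = 0.24208.
Under exogeneity, PAF = [P(Y=1) − p₀] / P(Y=1).
PAF = (0.24208 − 0.192) / 0.24208 ≈ 0.2069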